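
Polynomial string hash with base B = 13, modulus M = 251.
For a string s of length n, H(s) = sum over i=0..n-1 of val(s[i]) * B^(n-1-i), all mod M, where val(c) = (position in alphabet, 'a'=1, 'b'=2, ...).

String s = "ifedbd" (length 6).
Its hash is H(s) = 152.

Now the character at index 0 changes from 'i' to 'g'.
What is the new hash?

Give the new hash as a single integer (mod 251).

Answer: 24

Derivation:
val('i') = 9, val('g') = 7
Position k = 0, exponent = n-1-k = 5
B^5 mod M = 13^5 mod 251 = 64
Delta = (7 - 9) * 64 mod 251 = 123
New hash = (152 + 123) mod 251 = 24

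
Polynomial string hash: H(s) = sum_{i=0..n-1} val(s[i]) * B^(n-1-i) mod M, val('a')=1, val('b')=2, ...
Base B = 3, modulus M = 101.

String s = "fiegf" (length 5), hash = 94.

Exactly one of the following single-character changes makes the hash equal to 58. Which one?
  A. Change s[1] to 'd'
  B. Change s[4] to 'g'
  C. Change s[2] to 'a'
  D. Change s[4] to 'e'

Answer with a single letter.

Option A: s[1]='i'->'d', delta=(4-9)*3^3 mod 101 = 67, hash=94+67 mod 101 = 60
Option B: s[4]='f'->'g', delta=(7-6)*3^0 mod 101 = 1, hash=94+1 mod 101 = 95
Option C: s[2]='e'->'a', delta=(1-5)*3^2 mod 101 = 65, hash=94+65 mod 101 = 58 <-- target
Option D: s[4]='f'->'e', delta=(5-6)*3^0 mod 101 = 100, hash=94+100 mod 101 = 93

Answer: C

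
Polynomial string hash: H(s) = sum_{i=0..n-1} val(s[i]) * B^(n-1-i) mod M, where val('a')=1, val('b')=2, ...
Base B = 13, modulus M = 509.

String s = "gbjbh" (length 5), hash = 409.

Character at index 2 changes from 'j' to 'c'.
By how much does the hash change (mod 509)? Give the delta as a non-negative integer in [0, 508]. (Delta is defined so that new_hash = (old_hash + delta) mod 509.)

Answer: 344

Derivation:
Delta formula: (val(new) - val(old)) * B^(n-1-k) mod M
  val('c') - val('j') = 3 - 10 = -7
  B^(n-1-k) = 13^2 mod 509 = 169
  Delta = -7 * 169 mod 509 = 344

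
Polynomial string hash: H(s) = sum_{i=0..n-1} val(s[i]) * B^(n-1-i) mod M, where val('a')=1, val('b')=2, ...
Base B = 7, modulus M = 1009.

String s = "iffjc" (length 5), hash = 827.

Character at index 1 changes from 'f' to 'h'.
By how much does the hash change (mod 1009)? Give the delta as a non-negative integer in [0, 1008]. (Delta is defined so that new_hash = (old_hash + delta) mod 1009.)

Delta formula: (val(new) - val(old)) * B^(n-1-k) mod M
  val('h') - val('f') = 8 - 6 = 2
  B^(n-1-k) = 7^3 mod 1009 = 343
  Delta = 2 * 343 mod 1009 = 686

Answer: 686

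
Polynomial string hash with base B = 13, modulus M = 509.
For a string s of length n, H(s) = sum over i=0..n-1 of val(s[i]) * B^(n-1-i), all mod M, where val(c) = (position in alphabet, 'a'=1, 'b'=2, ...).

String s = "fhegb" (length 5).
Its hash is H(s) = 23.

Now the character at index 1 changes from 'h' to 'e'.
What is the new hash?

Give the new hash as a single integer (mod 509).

val('h') = 8, val('e') = 5
Position k = 1, exponent = n-1-k = 3
B^3 mod M = 13^3 mod 509 = 161
Delta = (5 - 8) * 161 mod 509 = 26
New hash = (23 + 26) mod 509 = 49

Answer: 49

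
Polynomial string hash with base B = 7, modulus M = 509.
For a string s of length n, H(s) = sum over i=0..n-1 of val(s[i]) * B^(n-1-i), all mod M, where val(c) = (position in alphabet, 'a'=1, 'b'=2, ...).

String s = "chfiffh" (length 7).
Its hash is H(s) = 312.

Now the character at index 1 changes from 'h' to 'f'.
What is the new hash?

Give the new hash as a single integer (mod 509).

Answer: 292

Derivation:
val('h') = 8, val('f') = 6
Position k = 1, exponent = n-1-k = 5
B^5 mod M = 7^5 mod 509 = 10
Delta = (6 - 8) * 10 mod 509 = 489
New hash = (312 + 489) mod 509 = 292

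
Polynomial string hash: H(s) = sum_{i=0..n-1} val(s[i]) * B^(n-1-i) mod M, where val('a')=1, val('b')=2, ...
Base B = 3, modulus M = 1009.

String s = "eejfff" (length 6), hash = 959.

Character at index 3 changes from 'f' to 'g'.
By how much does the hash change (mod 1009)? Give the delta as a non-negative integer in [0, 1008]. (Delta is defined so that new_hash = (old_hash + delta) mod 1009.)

Delta formula: (val(new) - val(old)) * B^(n-1-k) mod M
  val('g') - val('f') = 7 - 6 = 1
  B^(n-1-k) = 3^2 mod 1009 = 9
  Delta = 1 * 9 mod 1009 = 9

Answer: 9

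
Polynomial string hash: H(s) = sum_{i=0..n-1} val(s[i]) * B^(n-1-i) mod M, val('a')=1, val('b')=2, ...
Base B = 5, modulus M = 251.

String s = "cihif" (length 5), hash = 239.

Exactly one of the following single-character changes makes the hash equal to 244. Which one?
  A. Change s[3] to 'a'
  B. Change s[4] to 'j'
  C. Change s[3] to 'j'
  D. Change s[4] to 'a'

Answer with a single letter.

Answer: C

Derivation:
Option A: s[3]='i'->'a', delta=(1-9)*5^1 mod 251 = 211, hash=239+211 mod 251 = 199
Option B: s[4]='f'->'j', delta=(10-6)*5^0 mod 251 = 4, hash=239+4 mod 251 = 243
Option C: s[3]='i'->'j', delta=(10-9)*5^1 mod 251 = 5, hash=239+5 mod 251 = 244 <-- target
Option D: s[4]='f'->'a', delta=(1-6)*5^0 mod 251 = 246, hash=239+246 mod 251 = 234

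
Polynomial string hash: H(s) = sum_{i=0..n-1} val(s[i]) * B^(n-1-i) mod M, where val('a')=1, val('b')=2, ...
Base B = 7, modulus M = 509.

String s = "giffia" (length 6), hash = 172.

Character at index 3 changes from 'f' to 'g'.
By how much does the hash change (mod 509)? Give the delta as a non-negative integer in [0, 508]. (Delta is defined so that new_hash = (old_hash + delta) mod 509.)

Delta formula: (val(new) - val(old)) * B^(n-1-k) mod M
  val('g') - val('f') = 7 - 6 = 1
  B^(n-1-k) = 7^2 mod 509 = 49
  Delta = 1 * 49 mod 509 = 49

Answer: 49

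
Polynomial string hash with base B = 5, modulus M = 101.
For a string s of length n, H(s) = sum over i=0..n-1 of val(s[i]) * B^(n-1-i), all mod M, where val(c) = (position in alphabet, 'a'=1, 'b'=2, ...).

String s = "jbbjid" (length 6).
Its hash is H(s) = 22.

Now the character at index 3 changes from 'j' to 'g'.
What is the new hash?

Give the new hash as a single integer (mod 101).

val('j') = 10, val('g') = 7
Position k = 3, exponent = n-1-k = 2
B^2 mod M = 5^2 mod 101 = 25
Delta = (7 - 10) * 25 mod 101 = 26
New hash = (22 + 26) mod 101 = 48

Answer: 48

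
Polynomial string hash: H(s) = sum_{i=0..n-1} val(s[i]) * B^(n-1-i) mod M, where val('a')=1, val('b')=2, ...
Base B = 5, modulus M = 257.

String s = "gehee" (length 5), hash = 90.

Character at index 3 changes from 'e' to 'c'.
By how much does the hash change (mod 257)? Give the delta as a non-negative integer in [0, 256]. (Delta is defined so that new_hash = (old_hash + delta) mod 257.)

Delta formula: (val(new) - val(old)) * B^(n-1-k) mod M
  val('c') - val('e') = 3 - 5 = -2
  B^(n-1-k) = 5^1 mod 257 = 5
  Delta = -2 * 5 mod 257 = 247

Answer: 247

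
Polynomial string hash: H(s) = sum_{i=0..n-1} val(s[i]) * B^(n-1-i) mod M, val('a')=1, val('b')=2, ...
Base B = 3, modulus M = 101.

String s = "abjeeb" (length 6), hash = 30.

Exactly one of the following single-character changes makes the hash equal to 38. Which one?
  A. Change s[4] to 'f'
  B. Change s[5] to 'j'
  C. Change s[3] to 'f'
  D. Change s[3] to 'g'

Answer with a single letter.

Answer: B

Derivation:
Option A: s[4]='e'->'f', delta=(6-5)*3^1 mod 101 = 3, hash=30+3 mod 101 = 33
Option B: s[5]='b'->'j', delta=(10-2)*3^0 mod 101 = 8, hash=30+8 mod 101 = 38 <-- target
Option C: s[3]='e'->'f', delta=(6-5)*3^2 mod 101 = 9, hash=30+9 mod 101 = 39
Option D: s[3]='e'->'g', delta=(7-5)*3^2 mod 101 = 18, hash=30+18 mod 101 = 48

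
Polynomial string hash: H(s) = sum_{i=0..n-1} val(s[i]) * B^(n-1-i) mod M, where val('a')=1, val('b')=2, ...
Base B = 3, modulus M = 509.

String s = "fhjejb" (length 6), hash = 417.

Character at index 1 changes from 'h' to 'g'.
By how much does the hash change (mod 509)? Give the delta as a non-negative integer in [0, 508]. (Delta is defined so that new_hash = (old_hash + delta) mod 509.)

Answer: 428

Derivation:
Delta formula: (val(new) - val(old)) * B^(n-1-k) mod M
  val('g') - val('h') = 7 - 8 = -1
  B^(n-1-k) = 3^4 mod 509 = 81
  Delta = -1 * 81 mod 509 = 428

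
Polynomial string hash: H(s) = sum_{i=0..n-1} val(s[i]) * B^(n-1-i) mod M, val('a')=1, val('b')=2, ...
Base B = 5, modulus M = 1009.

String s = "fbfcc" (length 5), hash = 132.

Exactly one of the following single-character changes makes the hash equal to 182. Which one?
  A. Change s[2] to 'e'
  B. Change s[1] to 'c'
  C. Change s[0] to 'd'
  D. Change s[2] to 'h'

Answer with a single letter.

Answer: D

Derivation:
Option A: s[2]='f'->'e', delta=(5-6)*5^2 mod 1009 = 984, hash=132+984 mod 1009 = 107
Option B: s[1]='b'->'c', delta=(3-2)*5^3 mod 1009 = 125, hash=132+125 mod 1009 = 257
Option C: s[0]='f'->'d', delta=(4-6)*5^4 mod 1009 = 768, hash=132+768 mod 1009 = 900
Option D: s[2]='f'->'h', delta=(8-6)*5^2 mod 1009 = 50, hash=132+50 mod 1009 = 182 <-- target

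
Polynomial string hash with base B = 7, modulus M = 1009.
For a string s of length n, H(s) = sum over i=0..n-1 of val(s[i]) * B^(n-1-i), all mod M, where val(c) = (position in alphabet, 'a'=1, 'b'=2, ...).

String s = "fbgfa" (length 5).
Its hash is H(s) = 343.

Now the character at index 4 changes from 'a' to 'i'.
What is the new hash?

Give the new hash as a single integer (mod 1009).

Answer: 351

Derivation:
val('a') = 1, val('i') = 9
Position k = 4, exponent = n-1-k = 0
B^0 mod M = 7^0 mod 1009 = 1
Delta = (9 - 1) * 1 mod 1009 = 8
New hash = (343 + 8) mod 1009 = 351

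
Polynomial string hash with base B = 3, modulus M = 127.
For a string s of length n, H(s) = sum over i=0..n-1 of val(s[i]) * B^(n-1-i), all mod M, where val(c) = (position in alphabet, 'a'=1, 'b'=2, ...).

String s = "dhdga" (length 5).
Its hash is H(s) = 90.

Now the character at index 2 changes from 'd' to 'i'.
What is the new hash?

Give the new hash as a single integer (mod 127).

Answer: 8

Derivation:
val('d') = 4, val('i') = 9
Position k = 2, exponent = n-1-k = 2
B^2 mod M = 3^2 mod 127 = 9
Delta = (9 - 4) * 9 mod 127 = 45
New hash = (90 + 45) mod 127 = 8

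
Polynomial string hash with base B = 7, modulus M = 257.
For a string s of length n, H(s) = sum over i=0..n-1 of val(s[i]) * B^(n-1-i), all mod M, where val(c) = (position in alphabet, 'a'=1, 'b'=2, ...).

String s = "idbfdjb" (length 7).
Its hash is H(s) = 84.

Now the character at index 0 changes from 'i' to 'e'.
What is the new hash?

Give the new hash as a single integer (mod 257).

Answer: 55

Derivation:
val('i') = 9, val('e') = 5
Position k = 0, exponent = n-1-k = 6
B^6 mod M = 7^6 mod 257 = 200
Delta = (5 - 9) * 200 mod 257 = 228
New hash = (84 + 228) mod 257 = 55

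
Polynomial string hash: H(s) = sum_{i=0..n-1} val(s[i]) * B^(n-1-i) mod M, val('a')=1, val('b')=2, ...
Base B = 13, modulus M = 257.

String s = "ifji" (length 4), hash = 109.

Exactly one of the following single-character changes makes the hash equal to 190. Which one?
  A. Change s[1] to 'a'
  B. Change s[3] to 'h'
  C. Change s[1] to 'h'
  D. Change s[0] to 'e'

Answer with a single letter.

Answer: C

Derivation:
Option A: s[1]='f'->'a', delta=(1-6)*13^2 mod 257 = 183, hash=109+183 mod 257 = 35
Option B: s[3]='i'->'h', delta=(8-9)*13^0 mod 257 = 256, hash=109+256 mod 257 = 108
Option C: s[1]='f'->'h', delta=(8-6)*13^2 mod 257 = 81, hash=109+81 mod 257 = 190 <-- target
Option D: s[0]='i'->'e', delta=(5-9)*13^3 mod 257 = 207, hash=109+207 mod 257 = 59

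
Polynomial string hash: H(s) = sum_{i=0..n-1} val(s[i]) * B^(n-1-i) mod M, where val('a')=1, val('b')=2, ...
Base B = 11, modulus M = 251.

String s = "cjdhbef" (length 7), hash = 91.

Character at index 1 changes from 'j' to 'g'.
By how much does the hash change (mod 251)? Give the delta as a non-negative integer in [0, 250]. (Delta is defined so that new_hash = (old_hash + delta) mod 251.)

Delta formula: (val(new) - val(old)) * B^(n-1-k) mod M
  val('g') - val('j') = 7 - 10 = -3
  B^(n-1-k) = 11^5 mod 251 = 160
  Delta = -3 * 160 mod 251 = 22

Answer: 22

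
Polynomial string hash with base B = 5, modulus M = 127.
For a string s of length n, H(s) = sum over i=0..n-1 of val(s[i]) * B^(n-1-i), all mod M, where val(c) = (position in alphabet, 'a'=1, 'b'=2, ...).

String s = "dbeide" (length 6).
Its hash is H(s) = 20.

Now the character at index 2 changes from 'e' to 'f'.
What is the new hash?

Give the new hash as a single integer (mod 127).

Answer: 18

Derivation:
val('e') = 5, val('f') = 6
Position k = 2, exponent = n-1-k = 3
B^3 mod M = 5^3 mod 127 = 125
Delta = (6 - 5) * 125 mod 127 = 125
New hash = (20 + 125) mod 127 = 18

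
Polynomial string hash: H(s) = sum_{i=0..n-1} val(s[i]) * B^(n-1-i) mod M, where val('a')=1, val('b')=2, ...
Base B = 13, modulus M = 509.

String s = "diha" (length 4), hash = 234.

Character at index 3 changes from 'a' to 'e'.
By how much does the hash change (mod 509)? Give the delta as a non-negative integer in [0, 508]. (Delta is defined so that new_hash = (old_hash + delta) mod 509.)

Delta formula: (val(new) - val(old)) * B^(n-1-k) mod M
  val('e') - val('a') = 5 - 1 = 4
  B^(n-1-k) = 13^0 mod 509 = 1
  Delta = 4 * 1 mod 509 = 4

Answer: 4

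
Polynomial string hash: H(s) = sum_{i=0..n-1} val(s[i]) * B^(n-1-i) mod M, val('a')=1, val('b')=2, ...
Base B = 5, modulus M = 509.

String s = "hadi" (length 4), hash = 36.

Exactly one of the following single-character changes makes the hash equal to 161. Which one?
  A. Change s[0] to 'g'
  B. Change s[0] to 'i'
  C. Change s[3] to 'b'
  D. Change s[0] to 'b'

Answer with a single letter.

Option A: s[0]='h'->'g', delta=(7-8)*5^3 mod 509 = 384, hash=36+384 mod 509 = 420
Option B: s[0]='h'->'i', delta=(9-8)*5^3 mod 509 = 125, hash=36+125 mod 509 = 161 <-- target
Option C: s[3]='i'->'b', delta=(2-9)*5^0 mod 509 = 502, hash=36+502 mod 509 = 29
Option D: s[0]='h'->'b', delta=(2-8)*5^3 mod 509 = 268, hash=36+268 mod 509 = 304

Answer: B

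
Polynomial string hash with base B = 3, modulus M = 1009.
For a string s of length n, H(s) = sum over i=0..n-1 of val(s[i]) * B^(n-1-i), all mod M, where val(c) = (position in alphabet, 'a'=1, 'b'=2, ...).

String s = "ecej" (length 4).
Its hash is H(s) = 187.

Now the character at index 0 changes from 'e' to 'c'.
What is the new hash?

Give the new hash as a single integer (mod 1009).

Answer: 133

Derivation:
val('e') = 5, val('c') = 3
Position k = 0, exponent = n-1-k = 3
B^3 mod M = 3^3 mod 1009 = 27
Delta = (3 - 5) * 27 mod 1009 = 955
New hash = (187 + 955) mod 1009 = 133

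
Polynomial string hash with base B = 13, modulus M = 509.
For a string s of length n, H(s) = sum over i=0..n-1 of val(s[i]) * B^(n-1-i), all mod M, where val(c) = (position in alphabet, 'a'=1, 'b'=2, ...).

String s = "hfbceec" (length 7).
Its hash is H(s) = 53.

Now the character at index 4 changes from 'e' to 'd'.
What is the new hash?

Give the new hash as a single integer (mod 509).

Answer: 393

Derivation:
val('e') = 5, val('d') = 4
Position k = 4, exponent = n-1-k = 2
B^2 mod M = 13^2 mod 509 = 169
Delta = (4 - 5) * 169 mod 509 = 340
New hash = (53 + 340) mod 509 = 393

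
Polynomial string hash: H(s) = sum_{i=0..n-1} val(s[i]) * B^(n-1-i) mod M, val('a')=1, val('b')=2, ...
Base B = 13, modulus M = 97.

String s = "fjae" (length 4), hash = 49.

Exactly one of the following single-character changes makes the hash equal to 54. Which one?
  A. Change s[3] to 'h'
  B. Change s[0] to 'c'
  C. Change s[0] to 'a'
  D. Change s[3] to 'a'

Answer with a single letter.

Option A: s[3]='e'->'h', delta=(8-5)*13^0 mod 97 = 3, hash=49+3 mod 97 = 52
Option B: s[0]='f'->'c', delta=(3-6)*13^3 mod 97 = 5, hash=49+5 mod 97 = 54 <-- target
Option C: s[0]='f'->'a', delta=(1-6)*13^3 mod 97 = 73, hash=49+73 mod 97 = 25
Option D: s[3]='e'->'a', delta=(1-5)*13^0 mod 97 = 93, hash=49+93 mod 97 = 45

Answer: B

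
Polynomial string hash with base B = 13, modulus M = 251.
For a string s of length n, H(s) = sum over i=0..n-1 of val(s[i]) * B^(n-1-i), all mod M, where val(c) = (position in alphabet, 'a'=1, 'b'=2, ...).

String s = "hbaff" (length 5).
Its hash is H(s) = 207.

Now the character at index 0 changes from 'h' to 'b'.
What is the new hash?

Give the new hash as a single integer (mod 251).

Answer: 23

Derivation:
val('h') = 8, val('b') = 2
Position k = 0, exponent = n-1-k = 4
B^4 mod M = 13^4 mod 251 = 198
Delta = (2 - 8) * 198 mod 251 = 67
New hash = (207 + 67) mod 251 = 23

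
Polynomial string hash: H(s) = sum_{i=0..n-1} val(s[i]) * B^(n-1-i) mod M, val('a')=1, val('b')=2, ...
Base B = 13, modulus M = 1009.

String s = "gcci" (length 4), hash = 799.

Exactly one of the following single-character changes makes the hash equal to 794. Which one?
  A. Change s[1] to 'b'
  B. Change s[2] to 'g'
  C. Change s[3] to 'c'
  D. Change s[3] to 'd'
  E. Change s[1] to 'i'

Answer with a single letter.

Option A: s[1]='c'->'b', delta=(2-3)*13^2 mod 1009 = 840, hash=799+840 mod 1009 = 630
Option B: s[2]='c'->'g', delta=(7-3)*13^1 mod 1009 = 52, hash=799+52 mod 1009 = 851
Option C: s[3]='i'->'c', delta=(3-9)*13^0 mod 1009 = 1003, hash=799+1003 mod 1009 = 793
Option D: s[3]='i'->'d', delta=(4-9)*13^0 mod 1009 = 1004, hash=799+1004 mod 1009 = 794 <-- target
Option E: s[1]='c'->'i', delta=(9-3)*13^2 mod 1009 = 5, hash=799+5 mod 1009 = 804

Answer: D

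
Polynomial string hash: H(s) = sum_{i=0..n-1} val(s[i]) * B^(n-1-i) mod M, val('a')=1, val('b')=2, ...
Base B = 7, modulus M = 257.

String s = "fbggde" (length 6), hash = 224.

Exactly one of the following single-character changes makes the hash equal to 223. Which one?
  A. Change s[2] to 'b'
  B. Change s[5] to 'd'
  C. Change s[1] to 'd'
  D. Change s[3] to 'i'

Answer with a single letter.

Answer: B

Derivation:
Option A: s[2]='g'->'b', delta=(2-7)*7^3 mod 257 = 84, hash=224+84 mod 257 = 51
Option B: s[5]='e'->'d', delta=(4-5)*7^0 mod 257 = 256, hash=224+256 mod 257 = 223 <-- target
Option C: s[1]='b'->'d', delta=(4-2)*7^4 mod 257 = 176, hash=224+176 mod 257 = 143
Option D: s[3]='g'->'i', delta=(9-7)*7^2 mod 257 = 98, hash=224+98 mod 257 = 65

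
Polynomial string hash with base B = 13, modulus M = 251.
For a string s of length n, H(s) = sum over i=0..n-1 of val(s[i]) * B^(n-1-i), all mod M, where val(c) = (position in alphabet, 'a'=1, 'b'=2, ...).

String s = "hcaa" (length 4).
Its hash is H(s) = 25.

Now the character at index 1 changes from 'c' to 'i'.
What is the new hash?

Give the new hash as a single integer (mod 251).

val('c') = 3, val('i') = 9
Position k = 1, exponent = n-1-k = 2
B^2 mod M = 13^2 mod 251 = 169
Delta = (9 - 3) * 169 mod 251 = 10
New hash = (25 + 10) mod 251 = 35

Answer: 35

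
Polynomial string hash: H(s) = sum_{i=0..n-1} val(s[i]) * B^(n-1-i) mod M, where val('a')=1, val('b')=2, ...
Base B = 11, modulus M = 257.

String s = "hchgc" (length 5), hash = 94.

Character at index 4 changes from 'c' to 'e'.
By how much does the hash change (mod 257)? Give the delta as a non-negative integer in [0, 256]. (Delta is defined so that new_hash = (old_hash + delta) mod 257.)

Delta formula: (val(new) - val(old)) * B^(n-1-k) mod M
  val('e') - val('c') = 5 - 3 = 2
  B^(n-1-k) = 11^0 mod 257 = 1
  Delta = 2 * 1 mod 257 = 2

Answer: 2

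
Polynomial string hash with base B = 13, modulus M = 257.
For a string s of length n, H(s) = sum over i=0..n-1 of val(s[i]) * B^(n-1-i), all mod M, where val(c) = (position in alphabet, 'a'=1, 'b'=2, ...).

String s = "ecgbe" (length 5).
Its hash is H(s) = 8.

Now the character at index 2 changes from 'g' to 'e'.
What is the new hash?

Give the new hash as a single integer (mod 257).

Answer: 184

Derivation:
val('g') = 7, val('e') = 5
Position k = 2, exponent = n-1-k = 2
B^2 mod M = 13^2 mod 257 = 169
Delta = (5 - 7) * 169 mod 257 = 176
New hash = (8 + 176) mod 257 = 184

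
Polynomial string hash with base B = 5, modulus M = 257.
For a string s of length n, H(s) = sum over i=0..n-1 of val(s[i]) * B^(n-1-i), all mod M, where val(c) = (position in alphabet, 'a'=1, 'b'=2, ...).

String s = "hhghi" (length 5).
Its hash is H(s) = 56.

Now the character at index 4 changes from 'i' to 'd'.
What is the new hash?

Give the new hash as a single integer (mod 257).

val('i') = 9, val('d') = 4
Position k = 4, exponent = n-1-k = 0
B^0 mod M = 5^0 mod 257 = 1
Delta = (4 - 9) * 1 mod 257 = 252
New hash = (56 + 252) mod 257 = 51

Answer: 51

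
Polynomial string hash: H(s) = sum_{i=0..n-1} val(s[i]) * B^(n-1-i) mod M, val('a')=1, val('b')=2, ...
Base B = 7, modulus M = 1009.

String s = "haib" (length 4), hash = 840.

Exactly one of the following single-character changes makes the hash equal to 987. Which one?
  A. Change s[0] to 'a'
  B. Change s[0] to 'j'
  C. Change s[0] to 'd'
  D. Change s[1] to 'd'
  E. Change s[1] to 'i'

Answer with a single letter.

Answer: D

Derivation:
Option A: s[0]='h'->'a', delta=(1-8)*7^3 mod 1009 = 626, hash=840+626 mod 1009 = 457
Option B: s[0]='h'->'j', delta=(10-8)*7^3 mod 1009 = 686, hash=840+686 mod 1009 = 517
Option C: s[0]='h'->'d', delta=(4-8)*7^3 mod 1009 = 646, hash=840+646 mod 1009 = 477
Option D: s[1]='a'->'d', delta=(4-1)*7^2 mod 1009 = 147, hash=840+147 mod 1009 = 987 <-- target
Option E: s[1]='a'->'i', delta=(9-1)*7^2 mod 1009 = 392, hash=840+392 mod 1009 = 223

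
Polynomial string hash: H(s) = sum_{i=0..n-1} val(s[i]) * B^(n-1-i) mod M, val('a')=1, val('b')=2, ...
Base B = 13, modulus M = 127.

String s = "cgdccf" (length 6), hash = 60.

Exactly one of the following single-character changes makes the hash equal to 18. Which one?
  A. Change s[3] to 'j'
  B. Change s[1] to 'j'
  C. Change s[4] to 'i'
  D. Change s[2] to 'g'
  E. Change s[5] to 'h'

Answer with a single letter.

Option A: s[3]='c'->'j', delta=(10-3)*13^2 mod 127 = 40, hash=60+40 mod 127 = 100
Option B: s[1]='g'->'j', delta=(10-7)*13^4 mod 127 = 85, hash=60+85 mod 127 = 18 <-- target
Option C: s[4]='c'->'i', delta=(9-3)*13^1 mod 127 = 78, hash=60+78 mod 127 = 11
Option D: s[2]='d'->'g', delta=(7-4)*13^3 mod 127 = 114, hash=60+114 mod 127 = 47
Option E: s[5]='f'->'h', delta=(8-6)*13^0 mod 127 = 2, hash=60+2 mod 127 = 62

Answer: B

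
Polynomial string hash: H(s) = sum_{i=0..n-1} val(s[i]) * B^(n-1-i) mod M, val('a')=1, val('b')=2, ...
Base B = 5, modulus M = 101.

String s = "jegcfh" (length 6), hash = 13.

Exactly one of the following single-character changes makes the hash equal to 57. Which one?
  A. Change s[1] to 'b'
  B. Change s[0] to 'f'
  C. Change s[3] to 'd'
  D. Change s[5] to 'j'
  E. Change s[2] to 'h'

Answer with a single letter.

Option A: s[1]='e'->'b', delta=(2-5)*5^4 mod 101 = 44, hash=13+44 mod 101 = 57 <-- target
Option B: s[0]='j'->'f', delta=(6-10)*5^5 mod 101 = 24, hash=13+24 mod 101 = 37
Option C: s[3]='c'->'d', delta=(4-3)*5^2 mod 101 = 25, hash=13+25 mod 101 = 38
Option D: s[5]='h'->'j', delta=(10-8)*5^0 mod 101 = 2, hash=13+2 mod 101 = 15
Option E: s[2]='g'->'h', delta=(8-7)*5^3 mod 101 = 24, hash=13+24 mod 101 = 37

Answer: A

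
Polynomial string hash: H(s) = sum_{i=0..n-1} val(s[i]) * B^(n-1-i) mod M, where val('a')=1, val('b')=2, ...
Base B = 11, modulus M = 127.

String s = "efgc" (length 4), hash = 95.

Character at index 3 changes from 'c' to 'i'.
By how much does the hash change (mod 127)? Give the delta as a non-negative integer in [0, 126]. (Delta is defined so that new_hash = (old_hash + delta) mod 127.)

Answer: 6

Derivation:
Delta formula: (val(new) - val(old)) * B^(n-1-k) mod M
  val('i') - val('c') = 9 - 3 = 6
  B^(n-1-k) = 11^0 mod 127 = 1
  Delta = 6 * 1 mod 127 = 6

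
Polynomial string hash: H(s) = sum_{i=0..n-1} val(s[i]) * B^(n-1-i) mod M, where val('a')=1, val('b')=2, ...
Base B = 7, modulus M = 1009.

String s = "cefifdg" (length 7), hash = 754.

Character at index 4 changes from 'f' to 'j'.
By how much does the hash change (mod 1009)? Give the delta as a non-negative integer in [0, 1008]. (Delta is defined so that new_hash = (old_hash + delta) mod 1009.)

Answer: 196

Derivation:
Delta formula: (val(new) - val(old)) * B^(n-1-k) mod M
  val('j') - val('f') = 10 - 6 = 4
  B^(n-1-k) = 7^2 mod 1009 = 49
  Delta = 4 * 49 mod 1009 = 196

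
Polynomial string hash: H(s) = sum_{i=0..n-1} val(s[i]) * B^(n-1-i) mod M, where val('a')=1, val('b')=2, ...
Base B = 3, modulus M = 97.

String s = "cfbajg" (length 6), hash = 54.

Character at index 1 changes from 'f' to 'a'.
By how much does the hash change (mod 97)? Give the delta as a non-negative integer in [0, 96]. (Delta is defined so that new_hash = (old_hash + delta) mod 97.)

Answer: 80

Derivation:
Delta formula: (val(new) - val(old)) * B^(n-1-k) mod M
  val('a') - val('f') = 1 - 6 = -5
  B^(n-1-k) = 3^4 mod 97 = 81
  Delta = -5 * 81 mod 97 = 80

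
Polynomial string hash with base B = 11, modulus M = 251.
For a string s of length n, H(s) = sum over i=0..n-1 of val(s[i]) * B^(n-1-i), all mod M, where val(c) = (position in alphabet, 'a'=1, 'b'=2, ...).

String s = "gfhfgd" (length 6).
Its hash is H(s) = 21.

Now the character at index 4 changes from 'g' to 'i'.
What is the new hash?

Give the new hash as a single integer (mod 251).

val('g') = 7, val('i') = 9
Position k = 4, exponent = n-1-k = 1
B^1 mod M = 11^1 mod 251 = 11
Delta = (9 - 7) * 11 mod 251 = 22
New hash = (21 + 22) mod 251 = 43

Answer: 43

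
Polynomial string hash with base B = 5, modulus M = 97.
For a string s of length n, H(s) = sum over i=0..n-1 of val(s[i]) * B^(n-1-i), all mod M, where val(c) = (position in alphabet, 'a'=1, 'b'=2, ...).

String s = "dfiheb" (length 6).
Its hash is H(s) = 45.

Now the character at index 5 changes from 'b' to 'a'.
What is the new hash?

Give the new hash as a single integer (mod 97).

Answer: 44

Derivation:
val('b') = 2, val('a') = 1
Position k = 5, exponent = n-1-k = 0
B^0 mod M = 5^0 mod 97 = 1
Delta = (1 - 2) * 1 mod 97 = 96
New hash = (45 + 96) mod 97 = 44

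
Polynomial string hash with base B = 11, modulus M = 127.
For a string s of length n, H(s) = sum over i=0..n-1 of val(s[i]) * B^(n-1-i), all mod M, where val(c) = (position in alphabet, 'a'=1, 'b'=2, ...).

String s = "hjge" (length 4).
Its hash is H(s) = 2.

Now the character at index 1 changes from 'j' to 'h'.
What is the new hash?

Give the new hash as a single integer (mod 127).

val('j') = 10, val('h') = 8
Position k = 1, exponent = n-1-k = 2
B^2 mod M = 11^2 mod 127 = 121
Delta = (8 - 10) * 121 mod 127 = 12
New hash = (2 + 12) mod 127 = 14

Answer: 14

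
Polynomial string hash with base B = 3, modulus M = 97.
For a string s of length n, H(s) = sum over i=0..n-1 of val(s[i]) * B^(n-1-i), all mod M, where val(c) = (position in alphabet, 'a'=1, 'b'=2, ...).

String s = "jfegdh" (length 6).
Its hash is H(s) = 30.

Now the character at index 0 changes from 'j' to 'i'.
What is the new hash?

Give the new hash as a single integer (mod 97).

val('j') = 10, val('i') = 9
Position k = 0, exponent = n-1-k = 5
B^5 mod M = 3^5 mod 97 = 49
Delta = (9 - 10) * 49 mod 97 = 48
New hash = (30 + 48) mod 97 = 78

Answer: 78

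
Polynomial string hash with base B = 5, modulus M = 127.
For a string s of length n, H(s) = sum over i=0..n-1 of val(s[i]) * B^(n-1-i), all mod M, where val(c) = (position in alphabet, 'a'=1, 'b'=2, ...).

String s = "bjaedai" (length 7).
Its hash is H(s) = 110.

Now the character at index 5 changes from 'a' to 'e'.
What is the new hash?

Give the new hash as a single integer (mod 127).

Answer: 3

Derivation:
val('a') = 1, val('e') = 5
Position k = 5, exponent = n-1-k = 1
B^1 mod M = 5^1 mod 127 = 5
Delta = (5 - 1) * 5 mod 127 = 20
New hash = (110 + 20) mod 127 = 3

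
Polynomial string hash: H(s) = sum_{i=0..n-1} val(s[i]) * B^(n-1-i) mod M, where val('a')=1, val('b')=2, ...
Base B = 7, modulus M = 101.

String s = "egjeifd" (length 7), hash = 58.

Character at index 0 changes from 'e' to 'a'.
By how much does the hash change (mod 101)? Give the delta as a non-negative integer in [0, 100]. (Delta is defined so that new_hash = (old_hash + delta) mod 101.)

Delta formula: (val(new) - val(old)) * B^(n-1-k) mod M
  val('a') - val('e') = 1 - 5 = -4
  B^(n-1-k) = 7^6 mod 101 = 85
  Delta = -4 * 85 mod 101 = 64

Answer: 64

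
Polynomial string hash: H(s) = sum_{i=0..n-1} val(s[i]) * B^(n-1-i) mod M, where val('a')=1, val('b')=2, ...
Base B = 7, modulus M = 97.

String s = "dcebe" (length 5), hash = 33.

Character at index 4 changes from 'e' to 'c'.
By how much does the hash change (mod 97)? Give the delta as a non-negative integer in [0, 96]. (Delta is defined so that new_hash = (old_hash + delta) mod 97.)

Answer: 95

Derivation:
Delta formula: (val(new) - val(old)) * B^(n-1-k) mod M
  val('c') - val('e') = 3 - 5 = -2
  B^(n-1-k) = 7^0 mod 97 = 1
  Delta = -2 * 1 mod 97 = 95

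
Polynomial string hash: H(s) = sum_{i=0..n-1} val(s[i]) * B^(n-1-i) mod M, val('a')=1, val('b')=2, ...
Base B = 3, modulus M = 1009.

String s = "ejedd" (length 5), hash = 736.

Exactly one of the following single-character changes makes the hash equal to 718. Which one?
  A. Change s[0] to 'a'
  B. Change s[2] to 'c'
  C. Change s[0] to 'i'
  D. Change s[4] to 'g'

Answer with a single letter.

Option A: s[0]='e'->'a', delta=(1-5)*3^4 mod 1009 = 685, hash=736+685 mod 1009 = 412
Option B: s[2]='e'->'c', delta=(3-5)*3^2 mod 1009 = 991, hash=736+991 mod 1009 = 718 <-- target
Option C: s[0]='e'->'i', delta=(9-5)*3^4 mod 1009 = 324, hash=736+324 mod 1009 = 51
Option D: s[4]='d'->'g', delta=(7-4)*3^0 mod 1009 = 3, hash=736+3 mod 1009 = 739

Answer: B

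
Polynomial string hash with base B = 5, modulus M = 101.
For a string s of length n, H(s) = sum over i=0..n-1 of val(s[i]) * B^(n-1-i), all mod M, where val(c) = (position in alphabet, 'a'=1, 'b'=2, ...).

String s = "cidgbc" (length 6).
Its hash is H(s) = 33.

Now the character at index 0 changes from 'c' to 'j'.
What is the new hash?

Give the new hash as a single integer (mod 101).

val('c') = 3, val('j') = 10
Position k = 0, exponent = n-1-k = 5
B^5 mod M = 5^5 mod 101 = 95
Delta = (10 - 3) * 95 mod 101 = 59
New hash = (33 + 59) mod 101 = 92

Answer: 92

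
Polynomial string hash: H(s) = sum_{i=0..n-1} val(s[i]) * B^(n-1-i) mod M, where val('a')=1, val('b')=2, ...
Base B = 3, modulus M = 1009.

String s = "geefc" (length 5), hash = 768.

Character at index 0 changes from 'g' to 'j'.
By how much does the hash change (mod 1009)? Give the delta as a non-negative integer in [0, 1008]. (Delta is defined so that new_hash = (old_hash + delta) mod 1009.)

Answer: 243

Derivation:
Delta formula: (val(new) - val(old)) * B^(n-1-k) mod M
  val('j') - val('g') = 10 - 7 = 3
  B^(n-1-k) = 3^4 mod 1009 = 81
  Delta = 3 * 81 mod 1009 = 243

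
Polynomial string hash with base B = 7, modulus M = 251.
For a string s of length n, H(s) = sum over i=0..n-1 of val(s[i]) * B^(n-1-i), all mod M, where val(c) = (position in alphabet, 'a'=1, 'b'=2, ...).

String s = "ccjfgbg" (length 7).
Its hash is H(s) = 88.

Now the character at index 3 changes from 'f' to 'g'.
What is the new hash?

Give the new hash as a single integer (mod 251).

Answer: 180

Derivation:
val('f') = 6, val('g') = 7
Position k = 3, exponent = n-1-k = 3
B^3 mod M = 7^3 mod 251 = 92
Delta = (7 - 6) * 92 mod 251 = 92
New hash = (88 + 92) mod 251 = 180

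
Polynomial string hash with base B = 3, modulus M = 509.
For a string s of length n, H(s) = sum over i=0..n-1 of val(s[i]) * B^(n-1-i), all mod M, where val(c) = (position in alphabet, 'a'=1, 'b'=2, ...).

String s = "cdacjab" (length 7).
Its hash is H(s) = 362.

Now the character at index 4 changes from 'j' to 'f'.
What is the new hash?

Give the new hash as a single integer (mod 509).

Answer: 326

Derivation:
val('j') = 10, val('f') = 6
Position k = 4, exponent = n-1-k = 2
B^2 mod M = 3^2 mod 509 = 9
Delta = (6 - 10) * 9 mod 509 = 473
New hash = (362 + 473) mod 509 = 326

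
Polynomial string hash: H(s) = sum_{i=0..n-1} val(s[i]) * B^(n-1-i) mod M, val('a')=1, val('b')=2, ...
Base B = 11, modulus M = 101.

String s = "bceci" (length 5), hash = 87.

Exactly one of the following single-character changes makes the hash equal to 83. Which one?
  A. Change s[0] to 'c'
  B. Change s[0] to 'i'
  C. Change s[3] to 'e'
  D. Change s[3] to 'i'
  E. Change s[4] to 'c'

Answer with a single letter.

Option A: s[0]='b'->'c', delta=(3-2)*11^4 mod 101 = 97, hash=87+97 mod 101 = 83 <-- target
Option B: s[0]='b'->'i', delta=(9-2)*11^4 mod 101 = 73, hash=87+73 mod 101 = 59
Option C: s[3]='c'->'e', delta=(5-3)*11^1 mod 101 = 22, hash=87+22 mod 101 = 8
Option D: s[3]='c'->'i', delta=(9-3)*11^1 mod 101 = 66, hash=87+66 mod 101 = 52
Option E: s[4]='i'->'c', delta=(3-9)*11^0 mod 101 = 95, hash=87+95 mod 101 = 81

Answer: A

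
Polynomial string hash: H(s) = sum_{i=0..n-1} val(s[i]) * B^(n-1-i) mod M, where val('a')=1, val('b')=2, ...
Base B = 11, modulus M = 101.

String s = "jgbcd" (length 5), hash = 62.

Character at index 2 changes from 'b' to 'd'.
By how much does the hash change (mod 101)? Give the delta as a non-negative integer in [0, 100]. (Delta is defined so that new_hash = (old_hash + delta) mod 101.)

Delta formula: (val(new) - val(old)) * B^(n-1-k) mod M
  val('d') - val('b') = 4 - 2 = 2
  B^(n-1-k) = 11^2 mod 101 = 20
  Delta = 2 * 20 mod 101 = 40

Answer: 40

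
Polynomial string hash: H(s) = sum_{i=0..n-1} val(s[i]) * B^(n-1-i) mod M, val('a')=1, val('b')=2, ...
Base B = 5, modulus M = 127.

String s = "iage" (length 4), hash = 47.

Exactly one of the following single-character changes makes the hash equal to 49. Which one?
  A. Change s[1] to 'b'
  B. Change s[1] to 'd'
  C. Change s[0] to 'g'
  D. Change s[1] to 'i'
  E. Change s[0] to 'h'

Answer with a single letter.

Answer: E

Derivation:
Option A: s[1]='a'->'b', delta=(2-1)*5^2 mod 127 = 25, hash=47+25 mod 127 = 72
Option B: s[1]='a'->'d', delta=(4-1)*5^2 mod 127 = 75, hash=47+75 mod 127 = 122
Option C: s[0]='i'->'g', delta=(7-9)*5^3 mod 127 = 4, hash=47+4 mod 127 = 51
Option D: s[1]='a'->'i', delta=(9-1)*5^2 mod 127 = 73, hash=47+73 mod 127 = 120
Option E: s[0]='i'->'h', delta=(8-9)*5^3 mod 127 = 2, hash=47+2 mod 127 = 49 <-- target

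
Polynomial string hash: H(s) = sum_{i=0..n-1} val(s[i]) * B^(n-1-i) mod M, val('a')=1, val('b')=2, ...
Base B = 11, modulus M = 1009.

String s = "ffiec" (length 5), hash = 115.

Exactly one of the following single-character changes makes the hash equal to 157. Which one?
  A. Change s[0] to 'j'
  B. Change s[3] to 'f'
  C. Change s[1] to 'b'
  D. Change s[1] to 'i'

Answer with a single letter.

Option A: s[0]='f'->'j', delta=(10-6)*11^4 mod 1009 = 42, hash=115+42 mod 1009 = 157 <-- target
Option B: s[3]='e'->'f', delta=(6-5)*11^1 mod 1009 = 11, hash=115+11 mod 1009 = 126
Option C: s[1]='f'->'b', delta=(2-6)*11^3 mod 1009 = 730, hash=115+730 mod 1009 = 845
Option D: s[1]='f'->'i', delta=(9-6)*11^3 mod 1009 = 966, hash=115+966 mod 1009 = 72

Answer: A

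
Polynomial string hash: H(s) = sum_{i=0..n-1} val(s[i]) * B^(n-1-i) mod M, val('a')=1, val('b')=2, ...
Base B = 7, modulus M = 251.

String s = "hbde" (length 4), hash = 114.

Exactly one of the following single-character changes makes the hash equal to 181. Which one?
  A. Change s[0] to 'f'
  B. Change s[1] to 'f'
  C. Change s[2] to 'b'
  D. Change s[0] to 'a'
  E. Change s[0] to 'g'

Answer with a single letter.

Option A: s[0]='h'->'f', delta=(6-8)*7^3 mod 251 = 67, hash=114+67 mod 251 = 181 <-- target
Option B: s[1]='b'->'f', delta=(6-2)*7^2 mod 251 = 196, hash=114+196 mod 251 = 59
Option C: s[2]='d'->'b', delta=(2-4)*7^1 mod 251 = 237, hash=114+237 mod 251 = 100
Option D: s[0]='h'->'a', delta=(1-8)*7^3 mod 251 = 109, hash=114+109 mod 251 = 223
Option E: s[0]='h'->'g', delta=(7-8)*7^3 mod 251 = 159, hash=114+159 mod 251 = 22

Answer: A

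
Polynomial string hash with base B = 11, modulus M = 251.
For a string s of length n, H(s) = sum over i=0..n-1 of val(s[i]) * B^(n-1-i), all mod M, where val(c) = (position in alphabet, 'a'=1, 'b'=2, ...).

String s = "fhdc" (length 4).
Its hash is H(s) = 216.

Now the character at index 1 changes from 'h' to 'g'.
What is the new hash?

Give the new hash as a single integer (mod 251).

val('h') = 8, val('g') = 7
Position k = 1, exponent = n-1-k = 2
B^2 mod M = 11^2 mod 251 = 121
Delta = (7 - 8) * 121 mod 251 = 130
New hash = (216 + 130) mod 251 = 95

Answer: 95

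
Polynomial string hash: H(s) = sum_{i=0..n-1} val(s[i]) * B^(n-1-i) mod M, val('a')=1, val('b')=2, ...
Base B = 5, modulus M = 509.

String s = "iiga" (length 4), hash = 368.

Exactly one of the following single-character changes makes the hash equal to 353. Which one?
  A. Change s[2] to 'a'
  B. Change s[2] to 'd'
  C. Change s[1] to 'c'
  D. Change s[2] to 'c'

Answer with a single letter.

Option A: s[2]='g'->'a', delta=(1-7)*5^1 mod 509 = 479, hash=368+479 mod 509 = 338
Option B: s[2]='g'->'d', delta=(4-7)*5^1 mod 509 = 494, hash=368+494 mod 509 = 353 <-- target
Option C: s[1]='i'->'c', delta=(3-9)*5^2 mod 509 = 359, hash=368+359 mod 509 = 218
Option D: s[2]='g'->'c', delta=(3-7)*5^1 mod 509 = 489, hash=368+489 mod 509 = 348

Answer: B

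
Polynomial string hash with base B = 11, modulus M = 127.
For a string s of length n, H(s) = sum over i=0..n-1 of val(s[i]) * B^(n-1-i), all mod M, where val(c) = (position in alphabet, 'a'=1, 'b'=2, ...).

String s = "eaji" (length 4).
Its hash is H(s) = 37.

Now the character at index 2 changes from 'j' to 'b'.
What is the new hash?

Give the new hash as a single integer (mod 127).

Answer: 76

Derivation:
val('j') = 10, val('b') = 2
Position k = 2, exponent = n-1-k = 1
B^1 mod M = 11^1 mod 127 = 11
Delta = (2 - 10) * 11 mod 127 = 39
New hash = (37 + 39) mod 127 = 76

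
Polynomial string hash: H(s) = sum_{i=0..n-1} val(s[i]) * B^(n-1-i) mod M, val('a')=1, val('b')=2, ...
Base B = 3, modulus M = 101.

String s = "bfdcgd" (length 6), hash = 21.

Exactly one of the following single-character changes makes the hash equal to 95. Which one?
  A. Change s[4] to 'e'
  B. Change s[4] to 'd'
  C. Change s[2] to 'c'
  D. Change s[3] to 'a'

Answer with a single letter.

Option A: s[4]='g'->'e', delta=(5-7)*3^1 mod 101 = 95, hash=21+95 mod 101 = 15
Option B: s[4]='g'->'d', delta=(4-7)*3^1 mod 101 = 92, hash=21+92 mod 101 = 12
Option C: s[2]='d'->'c', delta=(3-4)*3^3 mod 101 = 74, hash=21+74 mod 101 = 95 <-- target
Option D: s[3]='c'->'a', delta=(1-3)*3^2 mod 101 = 83, hash=21+83 mod 101 = 3

Answer: C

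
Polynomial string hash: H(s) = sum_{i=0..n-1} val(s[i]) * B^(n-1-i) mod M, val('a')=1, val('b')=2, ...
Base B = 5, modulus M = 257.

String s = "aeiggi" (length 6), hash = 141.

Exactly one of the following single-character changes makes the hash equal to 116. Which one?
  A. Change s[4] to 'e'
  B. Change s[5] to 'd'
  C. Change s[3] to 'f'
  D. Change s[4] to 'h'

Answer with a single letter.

Option A: s[4]='g'->'e', delta=(5-7)*5^1 mod 257 = 247, hash=141+247 mod 257 = 131
Option B: s[5]='i'->'d', delta=(4-9)*5^0 mod 257 = 252, hash=141+252 mod 257 = 136
Option C: s[3]='g'->'f', delta=(6-7)*5^2 mod 257 = 232, hash=141+232 mod 257 = 116 <-- target
Option D: s[4]='g'->'h', delta=(8-7)*5^1 mod 257 = 5, hash=141+5 mod 257 = 146

Answer: C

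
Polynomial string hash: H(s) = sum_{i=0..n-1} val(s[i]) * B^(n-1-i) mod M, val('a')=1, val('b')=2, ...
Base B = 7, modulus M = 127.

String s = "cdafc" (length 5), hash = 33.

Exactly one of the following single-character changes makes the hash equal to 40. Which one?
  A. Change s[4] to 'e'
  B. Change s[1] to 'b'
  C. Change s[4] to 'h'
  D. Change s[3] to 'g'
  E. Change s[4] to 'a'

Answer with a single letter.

Option A: s[4]='c'->'e', delta=(5-3)*7^0 mod 127 = 2, hash=33+2 mod 127 = 35
Option B: s[1]='d'->'b', delta=(2-4)*7^3 mod 127 = 76, hash=33+76 mod 127 = 109
Option C: s[4]='c'->'h', delta=(8-3)*7^0 mod 127 = 5, hash=33+5 mod 127 = 38
Option D: s[3]='f'->'g', delta=(7-6)*7^1 mod 127 = 7, hash=33+7 mod 127 = 40 <-- target
Option E: s[4]='c'->'a', delta=(1-3)*7^0 mod 127 = 125, hash=33+125 mod 127 = 31

Answer: D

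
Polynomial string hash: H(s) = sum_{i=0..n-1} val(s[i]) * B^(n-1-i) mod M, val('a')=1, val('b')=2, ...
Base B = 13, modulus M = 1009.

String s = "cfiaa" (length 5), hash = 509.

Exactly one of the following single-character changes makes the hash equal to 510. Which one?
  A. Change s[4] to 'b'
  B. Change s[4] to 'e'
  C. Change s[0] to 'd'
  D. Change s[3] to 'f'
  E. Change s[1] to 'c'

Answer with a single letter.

Answer: A

Derivation:
Option A: s[4]='a'->'b', delta=(2-1)*13^0 mod 1009 = 1, hash=509+1 mod 1009 = 510 <-- target
Option B: s[4]='a'->'e', delta=(5-1)*13^0 mod 1009 = 4, hash=509+4 mod 1009 = 513
Option C: s[0]='c'->'d', delta=(4-3)*13^4 mod 1009 = 309, hash=509+309 mod 1009 = 818
Option D: s[3]='a'->'f', delta=(6-1)*13^1 mod 1009 = 65, hash=509+65 mod 1009 = 574
Option E: s[1]='f'->'c', delta=(3-6)*13^3 mod 1009 = 472, hash=509+472 mod 1009 = 981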